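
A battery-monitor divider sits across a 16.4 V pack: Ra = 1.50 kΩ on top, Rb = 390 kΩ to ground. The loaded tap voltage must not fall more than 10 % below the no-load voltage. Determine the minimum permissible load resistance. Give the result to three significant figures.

R_L(min) ≈ 13.4 kΩ

Output resistance R_th = Ra‖Rb = (1.50 × 390)/391.5 = 1.494 kΩ.
The fractional drop is R_th/(R_th + R_L); requiring this ≤ 0.100 gives R_L ≥ R_th(1/0.100 − 1) = 1.494 × 9.000 = 13.4 kΩ.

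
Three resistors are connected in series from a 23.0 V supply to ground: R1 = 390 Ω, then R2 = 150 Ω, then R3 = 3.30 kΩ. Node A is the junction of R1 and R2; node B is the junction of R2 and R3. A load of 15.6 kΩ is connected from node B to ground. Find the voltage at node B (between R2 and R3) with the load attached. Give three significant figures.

At node B, R3 is in parallel with the load: R3‖R_L = 2724 Ω.
Below node A the resistance is R2 + (R3‖R_L) = 2874 Ω, so V_A = 23.0 × 2874/3264 = 20.25 V.
Then V_B = V_A × (R3‖R_L)/(R2 + R3‖R_L) = 20.25 × 2724/2874 = 19.2 V.

V ≈ 19.2 V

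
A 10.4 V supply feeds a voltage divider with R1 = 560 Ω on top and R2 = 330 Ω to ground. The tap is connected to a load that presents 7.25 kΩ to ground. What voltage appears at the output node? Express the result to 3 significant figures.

V_out ≈ 3.75 V

The load sits in parallel with R2: R2‖R_L = (330 × 7250) / (330 + 7250) = 315.6 Ω.
V_out = 10.4 × 315.6 / (560 + 315.6) = 10.4 × 315.6/875.6 = 3.75 V.
(Unloaded it would have been 3.86 V.)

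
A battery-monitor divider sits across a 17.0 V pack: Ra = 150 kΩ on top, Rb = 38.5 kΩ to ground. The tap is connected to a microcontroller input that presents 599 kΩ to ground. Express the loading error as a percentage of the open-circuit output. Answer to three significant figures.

The divider's output (Thévenin) resistance is Ra‖Rb = 30.64 kΩ.
Fractional drop under load = R_th/(R_th + R_L) = 30.64 / (30.64 + 599) = 0.04866.
So the output falls by 4.87 %.

4.87 %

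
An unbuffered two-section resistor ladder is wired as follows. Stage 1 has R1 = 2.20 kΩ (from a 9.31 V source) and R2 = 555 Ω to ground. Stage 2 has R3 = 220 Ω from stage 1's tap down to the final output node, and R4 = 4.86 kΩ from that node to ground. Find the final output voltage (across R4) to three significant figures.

V_out ≈ 1.65 V

Stage 2 presents R3+R4 = 5080 Ω as a load on stage 1's tap.
Stage 1's lower leg becomes R2‖(R3+R4) = 500.3 Ω, so V_mid = 9.31 × 500.3/2700 = 1.725 V.
Stage 2 is itself unloaded: V_out = V_mid × R4/(R3+R4) = 1.725 × 4860/5080 = 1.65 V.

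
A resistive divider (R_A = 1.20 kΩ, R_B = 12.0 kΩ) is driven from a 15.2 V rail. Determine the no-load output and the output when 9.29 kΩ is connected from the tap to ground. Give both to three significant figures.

Open-circuit: V = 15.2 × 12.0/(1.20 + 12.0) = 13.8 V.
With the load, R_B becomes R_B‖R_L = 5.236 kΩ, so V = 15.2 × 5.236/6.436 = 12.4 V.

Unloaded: 13.8 V; loaded: 12.4 V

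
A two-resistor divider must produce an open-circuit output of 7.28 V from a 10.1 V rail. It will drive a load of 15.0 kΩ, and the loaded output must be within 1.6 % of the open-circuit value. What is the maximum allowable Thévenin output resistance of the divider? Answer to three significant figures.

Loading drop = R_th/(R_th + R_L) ≤ 0.0160, so R_th ≤ R_L · ε/(1−ε) = 15.0 kΩ × 0.0160/0.9840 = 244 Ω.
(Any R1, R2 with R2/(R1+R2) = 0.721 and R1‖R2 ≤ 244 Ω will meet the spec.)

R_th ≤ 244 Ω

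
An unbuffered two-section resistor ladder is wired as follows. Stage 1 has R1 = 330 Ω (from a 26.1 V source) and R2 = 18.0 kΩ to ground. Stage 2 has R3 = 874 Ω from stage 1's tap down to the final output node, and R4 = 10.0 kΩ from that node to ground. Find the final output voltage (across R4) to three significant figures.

V_out ≈ 22.9 V

Stage 2 presents R3+R4 = 10870 Ω as a load on stage 1's tap.
Stage 1's lower leg becomes R2‖(R3+R4) = 6779 Ω, so V_mid = 26.1 × 6779/7109 = 24.89 V.
Stage 2 is itself unloaded: V_out = V_mid × R4/(R3+R4) = 24.89 × 10000/10870 = 22.9 V.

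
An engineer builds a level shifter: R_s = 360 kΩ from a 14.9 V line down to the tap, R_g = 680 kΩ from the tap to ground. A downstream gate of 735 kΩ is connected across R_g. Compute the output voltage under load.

The load sits in parallel with R_g: R_g‖R_L = (680 × 735) / (680 + 735) = 353.2 kΩ.
V_out = 14.9 × 353.2 / (360 + 353.2) = 14.9 × 353.2/713.2 = 7.38 V.
(Unloaded it would have been 9.74 V.)

V_out ≈ 7.38 V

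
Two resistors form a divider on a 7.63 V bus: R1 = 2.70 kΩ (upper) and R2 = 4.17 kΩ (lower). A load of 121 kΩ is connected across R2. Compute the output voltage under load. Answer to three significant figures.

The load sits in parallel with R2: R2‖R_L = (4.17 × 121) / (4.17 + 121) = 4.031 kΩ.
V_out = 7.63 × 4.031 / (2.70 + 4.031) = 7.63 × 4.031/6.731 = 4.57 V.

V_out ≈ 4.57 V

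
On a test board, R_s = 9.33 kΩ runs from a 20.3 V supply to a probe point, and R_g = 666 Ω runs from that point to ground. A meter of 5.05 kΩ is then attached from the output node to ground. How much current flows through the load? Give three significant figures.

R_g‖R_L = 588.4 Ω; V_out = 20.3 × 588.4/9918 = 1.204 V.
I_L = V_out / R_L = 1.204 / 5.05 kΩ = 0.238 mA.

I_L ≈ 0.238 mA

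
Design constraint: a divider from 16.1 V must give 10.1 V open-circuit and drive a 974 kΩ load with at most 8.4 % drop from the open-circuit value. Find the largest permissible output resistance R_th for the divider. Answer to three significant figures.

R_th ≤ 89.3 kΩ

Loading drop = R_th/(R_th + R_L) ≤ 0.0840, so R_th ≤ R_L · ε/(1−ε) = 974 kΩ × 0.0840/0.9160 = 89.3 kΩ.
(Any R1, R2 with R2/(R1+R2) = 0.627 and R1‖R2 ≤ 89.3 kΩ will meet the spec.)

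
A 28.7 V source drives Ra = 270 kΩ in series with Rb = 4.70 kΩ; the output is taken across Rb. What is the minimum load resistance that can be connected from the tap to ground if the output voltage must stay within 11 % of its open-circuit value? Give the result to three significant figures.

Output resistance R_th = Ra‖Rb = (270 × 4.70)/274.7 = 4.620 kΩ.
The fractional drop is R_th/(R_th + R_L); requiring this ≤ 0.110 gives R_L ≥ R_th(1/0.110 − 1) = 4.620 × 8.091 = 37.4 kΩ.

R_L(min) ≈ 37.4 kΩ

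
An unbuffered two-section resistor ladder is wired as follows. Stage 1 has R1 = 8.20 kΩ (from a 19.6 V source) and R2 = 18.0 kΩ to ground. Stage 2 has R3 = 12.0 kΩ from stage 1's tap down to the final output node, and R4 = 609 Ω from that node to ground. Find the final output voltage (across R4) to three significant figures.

V_out ≈ 0.450 V

Stage 2 presents R3+R4 = 12610 Ω as a load on stage 1's tap.
Stage 1's lower leg becomes R2‖(R3+R4) = 7415 Ω, so V_mid = 19.6 × 7415/15610 = 9.307 V.
Stage 2 is itself unloaded: V_out = V_mid × R4/(R3+R4) = 9.307 × 609/12610 = 0.450 V.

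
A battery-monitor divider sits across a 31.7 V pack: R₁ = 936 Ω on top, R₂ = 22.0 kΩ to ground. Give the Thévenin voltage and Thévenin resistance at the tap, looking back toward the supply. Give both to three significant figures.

V_th is the open-circuit tap voltage: 31.7 × 22000/(936 + 22000) = 30.4 V.
With the supply zeroed, R₁ and R₂ appear in parallel from the tap: R_th = R₁‖R₂ = (936 × 22000)/22940 = 898 Ω.

V_th = 30.4 V, R_th = 898 Ω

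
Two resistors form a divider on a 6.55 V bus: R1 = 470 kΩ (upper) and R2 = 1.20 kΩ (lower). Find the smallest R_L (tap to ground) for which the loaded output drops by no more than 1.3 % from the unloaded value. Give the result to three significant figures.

Output resistance R_th = R1‖R2 = (470 × 1.20)/471.2 = 1.197 kΩ.
The fractional drop is R_th/(R_th + R_L); requiring this ≤ 0.0130 gives R_L ≥ R_th(1/0.0130 − 1) = 1.197 × 75.92 = 90.9 kΩ.

R_L(min) ≈ 90.9 kΩ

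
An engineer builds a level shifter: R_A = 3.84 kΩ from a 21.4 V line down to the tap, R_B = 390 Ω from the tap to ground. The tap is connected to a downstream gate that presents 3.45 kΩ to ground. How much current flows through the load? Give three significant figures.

I_L ≈ 0.519 mA

R_B‖R_L = 350.4 Ω; V_out = 21.4 × 350.4/4190 = 1.789 V.
I_L = V_out / R_L = 1.789 / 3.45 kΩ = 0.519 mA.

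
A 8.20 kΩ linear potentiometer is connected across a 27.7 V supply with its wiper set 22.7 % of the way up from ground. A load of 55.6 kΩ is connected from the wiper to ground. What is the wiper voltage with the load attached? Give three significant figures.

The wiper splits the pot into (1−α)R = 6.339 kΩ above and αR = 1.861 kΩ below.
Lower section ‖ load = 1.801 kΩ.
V_wiper = 27.7 × 1.801/(6.339 + 1.801) = 6.13 V.

V ≈ 6.13 V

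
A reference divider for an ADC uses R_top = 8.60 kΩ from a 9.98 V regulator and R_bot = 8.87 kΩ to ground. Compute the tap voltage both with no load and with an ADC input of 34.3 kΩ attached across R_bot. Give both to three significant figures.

Open-circuit: V = 9.98 × 8.87/(8.60 + 8.87) = 5.07 V.
With the load, R_bot becomes R_bot‖R_L = 7.048 kΩ, so V = 9.98 × 7.048/15.65 = 4.49 V.

Unloaded: 5.07 V; loaded: 4.49 V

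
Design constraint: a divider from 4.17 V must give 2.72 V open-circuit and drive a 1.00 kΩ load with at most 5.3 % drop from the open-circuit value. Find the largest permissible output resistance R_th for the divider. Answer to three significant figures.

Loading drop = R_th/(R_th + R_L) ≤ 0.0530, so R_th ≤ R_L · ε/(1−ε) = 1.00 kΩ × 0.0530/0.9470 = 56.0 Ω.
(Any R1, R2 with R2/(R1+R2) = 0.652 and R1‖R2 ≤ 56.0 Ω will meet the spec.)

R_th ≤ 56.0 Ω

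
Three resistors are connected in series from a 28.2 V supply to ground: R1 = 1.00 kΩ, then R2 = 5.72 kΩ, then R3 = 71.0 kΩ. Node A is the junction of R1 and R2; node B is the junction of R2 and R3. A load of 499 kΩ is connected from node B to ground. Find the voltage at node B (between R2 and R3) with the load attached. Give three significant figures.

V ≈ 25.4 V

At node B, R3 is in parallel with the load: R3‖R_L = 62.16 kΩ.
Below node A the resistance is R2 + (R3‖R_L) = 67.88 kΩ, so V_A = 28.2 × 67.88/68.88 = 27.79 V.
Then V_B = V_A × (R3‖R_L)/(R2 + R3‖R_L) = 27.79 × 62.16/67.88 = 25.4 V.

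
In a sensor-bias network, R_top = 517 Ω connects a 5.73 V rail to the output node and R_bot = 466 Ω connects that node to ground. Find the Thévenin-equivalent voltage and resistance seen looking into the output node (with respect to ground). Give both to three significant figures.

V_th is the open-circuit tap voltage: 5.73 × 466/(517 + 466) = 2.72 V.
With the supply zeroed, R_top and R_bot appear in parallel from the tap: R_th = R_top‖R_bot = (517 × 466)/983.0 = 245 Ω.

V_th = 2.72 V, R_th = 245 Ω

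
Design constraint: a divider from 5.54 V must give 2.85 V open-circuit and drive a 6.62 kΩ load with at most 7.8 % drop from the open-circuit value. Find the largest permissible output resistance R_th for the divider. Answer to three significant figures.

Loading drop = R_th/(R_th + R_L) ≤ 0.0780, so R_th ≤ R_L · ε/(1−ε) = 6.62 kΩ × 0.0780/0.9220 = 560 Ω.
(Any R1, R2 with R2/(R1+R2) = 0.514 and R1‖R2 ≤ 560 Ω will meet the spec.)

R_th ≤ 560 Ω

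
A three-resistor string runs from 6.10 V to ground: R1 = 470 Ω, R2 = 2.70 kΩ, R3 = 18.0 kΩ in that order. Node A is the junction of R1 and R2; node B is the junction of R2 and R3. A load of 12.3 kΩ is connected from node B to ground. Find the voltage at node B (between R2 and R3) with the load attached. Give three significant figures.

V ≈ 4.25 V

At node B, R3 is in parallel with the load: R3‖R_L = 7307 Ω.
Below node A the resistance is R2 + (R3‖R_L) = 10010 Ω, so V_A = 6.10 × 10010/10480 = 5.826 V.
Then V_B = V_A × (R3‖R_L)/(R2 + R3‖R_L) = 5.826 × 7307/10010 = 4.25 V.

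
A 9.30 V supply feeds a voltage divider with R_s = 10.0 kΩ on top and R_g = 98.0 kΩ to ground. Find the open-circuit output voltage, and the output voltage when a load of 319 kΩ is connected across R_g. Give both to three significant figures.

Open-circuit: V = 9.30 × 98.0/(10.0 + 98.0) = 8.44 V.
With the load, R_g becomes R_g‖R_L = 74.97 kΩ, so V = 9.30 × 74.97/84.97 = 8.21 V.

Unloaded: 8.44 V; loaded: 8.21 V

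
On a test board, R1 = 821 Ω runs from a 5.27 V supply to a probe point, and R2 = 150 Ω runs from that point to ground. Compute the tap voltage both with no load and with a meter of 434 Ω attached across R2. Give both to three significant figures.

Open-circuit: V = 5.27 × 150/(821 + 150) = 0.814 V.
With the load, R2 becomes R2‖R_L = 111.5 Ω, so V = 5.27 × 111.5/932.5 = 0.630 V.

Unloaded: 0.814 V; loaded: 0.630 V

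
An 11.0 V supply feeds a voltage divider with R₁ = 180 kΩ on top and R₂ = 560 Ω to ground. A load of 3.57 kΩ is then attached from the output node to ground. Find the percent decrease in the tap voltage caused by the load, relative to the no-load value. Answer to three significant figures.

The divider's output (Thévenin) resistance is R₁‖R₂ = 558.3 Ω.
Fractional drop under load = R_th/(R_th + R_L) = 558.3 / (558.3 + 3570) = 0.1352.
So the output falls by 13.5 %.

13.5 %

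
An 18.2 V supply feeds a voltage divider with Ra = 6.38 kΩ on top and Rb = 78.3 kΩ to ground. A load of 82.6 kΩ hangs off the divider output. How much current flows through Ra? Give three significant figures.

I ≈ 0.391 mA

Rb‖R_L = 40.20 kΩ, so the source sees Ra + Rb‖R_L = 46.58 kΩ.
I = 18.2 V / 46.58 kΩ = 0.391 mA.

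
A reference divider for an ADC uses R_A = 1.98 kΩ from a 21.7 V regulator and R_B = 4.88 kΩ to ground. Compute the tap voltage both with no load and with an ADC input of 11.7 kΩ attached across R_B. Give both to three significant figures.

Unloaded: 15.4 V; loaded: 13.8 V

Open-circuit: V = 21.7 × 4.88/(1.98 + 4.88) = 15.4 V.
With the load, R_B becomes R_B‖R_L = 3.444 kΩ, so V = 21.7 × 3.444/5.424 = 13.8 V.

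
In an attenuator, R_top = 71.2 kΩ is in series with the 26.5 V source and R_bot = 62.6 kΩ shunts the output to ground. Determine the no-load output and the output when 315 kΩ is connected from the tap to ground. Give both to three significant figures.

Unloaded: 12.4 V; loaded: 11.2 V

Open-circuit: V = 26.5 × 62.6/(71.2 + 62.6) = 12.4 V.
With the load, R_bot becomes R_bot‖R_L = 52.22 kΩ, so V = 26.5 × 52.22/123.4 = 11.2 V.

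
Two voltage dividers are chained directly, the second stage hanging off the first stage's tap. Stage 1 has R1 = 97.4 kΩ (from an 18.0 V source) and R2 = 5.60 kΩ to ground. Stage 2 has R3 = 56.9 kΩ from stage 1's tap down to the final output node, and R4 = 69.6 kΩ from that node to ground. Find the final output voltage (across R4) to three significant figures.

Stage 2 presents R3+R4 = 126.5 kΩ as a load on stage 1's tap.
Stage 1's lower leg becomes R2‖(R3+R4) = 5.363 kΩ, so V_mid = 18.0 × 5.363/102.8 = 0.9393 V.
Stage 2 is itself unloaded: V_out = V_mid × R4/(R3+R4) = 0.9393 × 69.6/126.5 = 0.517 V.

V_out ≈ 0.517 V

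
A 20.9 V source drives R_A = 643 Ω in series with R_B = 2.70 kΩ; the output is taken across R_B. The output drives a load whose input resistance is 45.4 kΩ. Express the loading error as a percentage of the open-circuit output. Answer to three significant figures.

The divider's output (Thévenin) resistance is R_A‖R_B = 519.3 Ω.
Fractional drop under load = R_th/(R_th + R_L) = 519.3 / (519.3 + 45400) = 0.01131.
So the output falls by 1.13 %.

1.13 %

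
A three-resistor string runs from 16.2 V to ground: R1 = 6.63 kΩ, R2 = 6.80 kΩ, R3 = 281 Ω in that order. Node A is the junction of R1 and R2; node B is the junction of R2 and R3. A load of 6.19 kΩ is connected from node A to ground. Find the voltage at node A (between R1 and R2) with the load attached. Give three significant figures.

Below node A the series string R2+R3 = 7081 Ω sits in parallel with the 6190 Ω load: 3303 Ω.
V_A = 16.2 × 3303/(6630 + 3303) = 5.39 V.

V ≈ 5.39 V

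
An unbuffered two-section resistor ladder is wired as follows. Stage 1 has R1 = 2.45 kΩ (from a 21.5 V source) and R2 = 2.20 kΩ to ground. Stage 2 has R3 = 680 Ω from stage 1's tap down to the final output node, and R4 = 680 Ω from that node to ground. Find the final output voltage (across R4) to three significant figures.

V_out ≈ 2.75 V

Stage 2 presents R3+R4 = 1360 Ω as a load on stage 1's tap.
Stage 1's lower leg becomes R2‖(R3+R4) = 840.4 Ω, so V_mid = 21.5 × 840.4/3290 = 5.492 V.
Stage 2 is itself unloaded: V_out = V_mid × R4/(R3+R4) = 5.492 × 680/1360 = 2.75 V.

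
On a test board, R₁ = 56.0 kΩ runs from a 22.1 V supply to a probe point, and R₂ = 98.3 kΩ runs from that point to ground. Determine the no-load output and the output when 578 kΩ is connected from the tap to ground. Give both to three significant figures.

Open-circuit: V = 22.1 × 98.3/(56.0 + 98.3) = 14.1 V.
With the load, R₂ becomes R₂‖R_L = 84.01 kΩ, so V = 22.1 × 84.01/140.0 = 13.3 V.

Unloaded: 14.1 V; loaded: 13.3 V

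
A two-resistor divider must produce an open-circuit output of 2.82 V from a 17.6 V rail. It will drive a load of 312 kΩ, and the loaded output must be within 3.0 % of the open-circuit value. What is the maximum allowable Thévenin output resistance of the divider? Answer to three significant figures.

Loading drop = R_th/(R_th + R_L) ≤ 0.0300, so R_th ≤ R_L · ε/(1−ε) = 312 kΩ × 0.0300/0.9700 = 9.65 kΩ.

R_th ≤ 9.65 kΩ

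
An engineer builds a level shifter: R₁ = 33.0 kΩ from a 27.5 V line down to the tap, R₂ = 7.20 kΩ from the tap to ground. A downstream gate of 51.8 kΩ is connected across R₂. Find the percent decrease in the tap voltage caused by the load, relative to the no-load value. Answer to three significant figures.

10.2 %

The divider's output (Thévenin) resistance is R₁‖R₂ = 5.910 kΩ.
Fractional drop under load = R_th/(R_th + R_L) = 5.910 / (5.910 + 51.8) = 0.1024.
So the output falls by 10.2 %.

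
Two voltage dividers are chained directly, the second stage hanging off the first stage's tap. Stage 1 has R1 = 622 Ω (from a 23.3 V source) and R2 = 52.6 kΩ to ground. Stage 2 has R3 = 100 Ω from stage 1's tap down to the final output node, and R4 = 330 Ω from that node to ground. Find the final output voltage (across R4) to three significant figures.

Stage 2 presents R3+R4 = 430.0 Ω as a load on stage 1's tap.
Stage 1's lower leg becomes R2‖(R3+R4) = 426.5 Ω, so V_mid = 23.3 × 426.5/1049 = 9.478 V.
Stage 2 is itself unloaded: V_out = V_mid × R4/(R3+R4) = 9.478 × 330/430.0 = 7.27 V.

V_out ≈ 7.27 V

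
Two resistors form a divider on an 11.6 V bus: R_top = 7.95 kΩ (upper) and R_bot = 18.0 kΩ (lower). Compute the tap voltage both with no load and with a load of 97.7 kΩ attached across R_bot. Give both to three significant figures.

Unloaded: 8.05 V; loaded: 7.62 V

Open-circuit: V = 11.6 × 18.0/(7.95 + 18.0) = 8.05 V.
With the load, R_bot becomes R_bot‖R_L = 15.20 kΩ, so V = 11.6 × 15.20/23.15 = 7.62 V.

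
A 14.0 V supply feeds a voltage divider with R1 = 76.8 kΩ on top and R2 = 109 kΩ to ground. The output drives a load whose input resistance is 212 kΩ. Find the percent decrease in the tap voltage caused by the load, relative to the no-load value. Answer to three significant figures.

The divider's output (Thévenin) resistance is R1‖R2 = 45.05 kΩ.
Fractional drop under load = R_th/(R_th + R_L) = 45.05 / (45.05 + 212) = 0.1753.
So the output falls by 17.5 %.

17.5 %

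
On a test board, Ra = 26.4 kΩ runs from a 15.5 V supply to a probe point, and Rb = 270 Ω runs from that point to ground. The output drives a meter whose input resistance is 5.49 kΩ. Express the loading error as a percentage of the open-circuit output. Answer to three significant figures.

The divider's output (Thévenin) resistance is Ra‖Rb = 267.3 Ω.
Fractional drop under load = R_th/(R_th + R_L) = 267.3 / (267.3 + 5490) = 0.04642.
So the output falls by 4.64 %.

4.64 %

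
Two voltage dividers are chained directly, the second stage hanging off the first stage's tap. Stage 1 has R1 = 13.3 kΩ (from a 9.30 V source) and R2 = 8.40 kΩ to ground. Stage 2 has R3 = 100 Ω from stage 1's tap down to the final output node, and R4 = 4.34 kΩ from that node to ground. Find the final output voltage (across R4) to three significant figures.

Stage 2 presents R3+R4 = 4440 Ω as a load on stage 1's tap.
Stage 1's lower leg becomes R2‖(R3+R4) = 2905 Ω, so V_mid = 9.30 × 2905/16200 = 1.667 V.
Stage 2 is itself unloaded: V_out = V_mid × R4/(R3+R4) = 1.667 × 4340/4440 = 1.63 V.

V_out ≈ 1.63 V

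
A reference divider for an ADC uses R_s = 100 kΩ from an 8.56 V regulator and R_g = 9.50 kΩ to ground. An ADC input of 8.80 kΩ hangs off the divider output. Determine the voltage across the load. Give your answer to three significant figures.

V_out ≈ 0.374 V

The load sits in parallel with R_g: R_g‖R_L = (9.50 × 8.80) / (9.50 + 8.80) = 4.568 kΩ.
V_out = 8.56 × 4.568 / (100 + 4.568) = 8.56 × 4.568/104.6 = 0.374 V.
(Unloaded it would have been 0.743 V.)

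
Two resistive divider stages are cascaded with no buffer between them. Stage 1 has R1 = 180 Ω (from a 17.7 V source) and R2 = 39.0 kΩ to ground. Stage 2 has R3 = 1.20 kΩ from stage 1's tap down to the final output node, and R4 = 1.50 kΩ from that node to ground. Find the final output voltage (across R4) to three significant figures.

Stage 2 presents R3+R4 = 2700 Ω as a load on stage 1's tap.
Stage 1's lower leg becomes R2‖(R3+R4) = 2525 Ω, so V_mid = 17.7 × 2525/2705 = 16.52 V.
Stage 2 is itself unloaded: V_out = V_mid × R4/(R3+R4) = 16.52 × 1500/2700 = 9.18 V.

V_out ≈ 9.18 V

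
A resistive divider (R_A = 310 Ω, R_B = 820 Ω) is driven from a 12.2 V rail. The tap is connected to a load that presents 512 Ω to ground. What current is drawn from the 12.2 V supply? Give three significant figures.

I ≈ 19.5 mA

R_B‖R_L = 315.2 Ω, so the source sees R_A + R_B‖R_L = 625.2 Ω.
I = 12.2 V / 625.2 Ω = 19.5 mA.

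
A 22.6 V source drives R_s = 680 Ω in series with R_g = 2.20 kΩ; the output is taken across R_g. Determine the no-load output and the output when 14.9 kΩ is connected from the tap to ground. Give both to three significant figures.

Open-circuit: V = 22.6 × 2200/(680 + 2200) = 17.3 V.
With the load, R_g becomes R_g‖R_L = 1917 Ω, so V = 22.6 × 1917/2597 = 16.7 V.

Unloaded: 17.3 V; loaded: 16.7 V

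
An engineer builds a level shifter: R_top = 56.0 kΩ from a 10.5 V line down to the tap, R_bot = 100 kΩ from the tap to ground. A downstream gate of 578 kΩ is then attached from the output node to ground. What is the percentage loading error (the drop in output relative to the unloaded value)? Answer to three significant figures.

The divider's output (Thévenin) resistance is R_top‖R_bot = 35.90 kΩ.
Fractional drop under load = R_th/(R_th + R_L) = 35.90 / (35.90 + 578) = 0.05847.
So the output falls by 5.85 %.

5.85 %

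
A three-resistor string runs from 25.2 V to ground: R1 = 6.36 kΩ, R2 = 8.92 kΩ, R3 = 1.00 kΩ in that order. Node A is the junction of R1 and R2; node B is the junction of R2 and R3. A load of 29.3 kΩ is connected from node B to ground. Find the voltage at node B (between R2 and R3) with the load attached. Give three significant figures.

V ≈ 1.50 V

At node B, R3 is in parallel with the load: R3‖R_L = 0.9670 kΩ.
Below node A the resistance is R2 + (R3‖R_L) = 9.887 kΩ, so V_A = 25.2 × 9.887/16.25 = 15.34 V.
Then V_B = V_A × (R3‖R_L)/(R2 + R3‖R_L) = 15.34 × 0.9670/9.887 = 1.50 V.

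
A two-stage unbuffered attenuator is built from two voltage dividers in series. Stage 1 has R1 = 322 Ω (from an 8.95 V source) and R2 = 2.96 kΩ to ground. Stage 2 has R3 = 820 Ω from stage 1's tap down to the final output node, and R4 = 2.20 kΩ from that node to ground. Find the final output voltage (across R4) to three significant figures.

Stage 2 presents R3+R4 = 3020 Ω as a load on stage 1's tap.
Stage 1's lower leg becomes R2‖(R3+R4) = 1495 Ω, so V_mid = 8.95 × 1495/1817 = 7.364 V.
Stage 2 is itself unloaded: V_out = V_mid × R4/(R3+R4) = 7.364 × 2200/3020 = 5.36 V.

V_out ≈ 5.36 V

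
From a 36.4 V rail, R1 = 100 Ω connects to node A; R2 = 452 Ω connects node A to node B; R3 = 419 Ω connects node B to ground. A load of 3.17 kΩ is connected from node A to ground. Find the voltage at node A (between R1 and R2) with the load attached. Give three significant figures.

Below node A the series string R2+R3 = 871.0 Ω sits in parallel with the 3170 Ω load: 683.3 Ω.
V_A = 36.4 × 683.3/(100 + 683.3) = 31.8 V.

V ≈ 31.8 V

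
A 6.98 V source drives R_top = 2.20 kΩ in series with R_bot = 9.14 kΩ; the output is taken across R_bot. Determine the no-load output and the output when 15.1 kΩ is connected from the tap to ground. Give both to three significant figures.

Open-circuit: V = 6.98 × 9.14/(2.20 + 9.14) = 5.63 V.
With the load, R_bot becomes R_bot‖R_L = 5.694 kΩ, so V = 6.98 × 5.694/7.894 = 5.03 V.

Unloaded: 5.63 V; loaded: 5.03 V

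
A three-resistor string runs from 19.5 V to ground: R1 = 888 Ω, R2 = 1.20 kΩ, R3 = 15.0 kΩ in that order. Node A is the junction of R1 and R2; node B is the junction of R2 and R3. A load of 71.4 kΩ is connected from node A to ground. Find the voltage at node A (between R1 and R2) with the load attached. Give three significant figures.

Below node A the series string R2+R3 = 16200 Ω sits in parallel with the 71400 Ω load: 13200 Ω.
V_A = 19.5 × 13200/(888 + 13200) = 18.3 V.

V ≈ 18.3 V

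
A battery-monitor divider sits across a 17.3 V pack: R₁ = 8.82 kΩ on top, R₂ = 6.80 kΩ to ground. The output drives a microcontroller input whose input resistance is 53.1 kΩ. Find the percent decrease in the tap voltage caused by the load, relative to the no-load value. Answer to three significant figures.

The divider's output (Thévenin) resistance is R₁‖R₂ = 3.840 kΩ.
Fractional drop under load = R_th/(R_th + R_L) = 3.840 / (3.840 + 53.1) = 0.06743.
So the output falls by 6.74 %.

6.74 %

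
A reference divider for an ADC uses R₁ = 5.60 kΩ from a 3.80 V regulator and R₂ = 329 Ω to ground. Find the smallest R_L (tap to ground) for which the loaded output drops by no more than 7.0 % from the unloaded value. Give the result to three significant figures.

Output resistance R_th = R₁‖R₂ = (5600 × 329)/5929 = 310.7 Ω.
The fractional drop is R_th/(R_th + R_L); requiring this ≤ 0.0700 gives R_L ≥ R_th(1/0.0700 − 1) = 310.7 × 13.29 = 4.13 kΩ.

R_L(min) ≈ 4.13 kΩ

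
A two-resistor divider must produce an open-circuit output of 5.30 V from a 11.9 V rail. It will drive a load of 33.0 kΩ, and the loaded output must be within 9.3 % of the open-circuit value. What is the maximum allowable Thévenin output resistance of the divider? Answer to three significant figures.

Loading drop = R_th/(R_th + R_L) ≤ 0.0930, so R_th ≤ R_L · ε/(1−ε) = 33.0 kΩ × 0.0930/0.9070 = 3.38 kΩ.

R_th ≤ 3.38 kΩ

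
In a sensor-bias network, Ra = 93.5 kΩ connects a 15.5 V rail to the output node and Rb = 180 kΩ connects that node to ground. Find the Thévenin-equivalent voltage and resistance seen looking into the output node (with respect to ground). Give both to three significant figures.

V_th = 10.2 V, R_th = 61.5 kΩ

V_th is the open-circuit tap voltage: 15.5 × 180/(93.5 + 180) = 10.2 V.
With the supply zeroed, Ra and Rb appear in parallel from the tap: R_th = Ra‖Rb = (93.5 × 180)/273.5 = 61.5 kΩ.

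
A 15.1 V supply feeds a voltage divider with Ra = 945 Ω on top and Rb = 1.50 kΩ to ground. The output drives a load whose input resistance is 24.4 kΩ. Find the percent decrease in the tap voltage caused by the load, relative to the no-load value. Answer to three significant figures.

2.32 %

The divider's output (Thévenin) resistance is Ra‖Rb = 579.8 Ω.
Fractional drop under load = R_th/(R_th + R_L) = 579.8 / (579.8 + 24400) = 0.02321.
So the output falls by 2.32 %.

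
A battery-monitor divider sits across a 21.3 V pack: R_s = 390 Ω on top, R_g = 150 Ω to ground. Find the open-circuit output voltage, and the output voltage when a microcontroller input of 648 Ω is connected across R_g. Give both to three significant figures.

Open-circuit: V = 21.3 × 150/(390 + 150) = 5.92 V.
With the load, R_g becomes R_g‖R_L = 121.8 Ω, so V = 21.3 × 121.8/511.8 = 5.07 V.

Unloaded: 5.92 V; loaded: 5.07 V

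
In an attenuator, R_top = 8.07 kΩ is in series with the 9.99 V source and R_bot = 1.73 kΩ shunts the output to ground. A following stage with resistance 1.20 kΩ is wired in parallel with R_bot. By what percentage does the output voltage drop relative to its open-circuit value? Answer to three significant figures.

The divider's output (Thévenin) resistance is R_top‖R_bot = 1.425 kΩ.
Fractional drop under load = R_th/(R_th + R_L) = 1.425 / (1.425 + 1.20) = 0.5428.
So the output falls by 54.3 %.

54.3 %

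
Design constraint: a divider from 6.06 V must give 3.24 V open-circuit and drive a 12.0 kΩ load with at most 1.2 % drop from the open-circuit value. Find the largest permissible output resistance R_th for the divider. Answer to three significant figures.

Loading drop = R_th/(R_th + R_L) ≤ 0.0120, so R_th ≤ R_L · ε/(1−ε) = 12.0 kΩ × 0.0120/0.9880 = 146 Ω.

R_th ≤ 146 Ω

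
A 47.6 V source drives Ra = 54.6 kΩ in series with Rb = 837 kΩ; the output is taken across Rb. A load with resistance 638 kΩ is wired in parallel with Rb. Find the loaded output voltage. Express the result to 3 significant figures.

The load sits in parallel with Rb: Rb‖R_L = (837 × 638) / (837 + 638) = 362.0 kΩ.
V_out = 47.6 × 362.0 / (54.6 + 362.0) = 47.6 × 362.0/416.6 = 41.4 V.

V_out ≈ 41.4 V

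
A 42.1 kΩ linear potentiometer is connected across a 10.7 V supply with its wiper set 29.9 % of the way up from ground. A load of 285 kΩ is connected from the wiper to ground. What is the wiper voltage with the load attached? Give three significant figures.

V ≈ 3.10 V

The wiper splits the pot into (1−α)R = 29.51 kΩ above and αR = 12.59 kΩ below.
Lower section ‖ load = 12.06 kΩ.
V_wiper = 10.7 × 12.06/(29.51 + 12.06) = 3.10 V.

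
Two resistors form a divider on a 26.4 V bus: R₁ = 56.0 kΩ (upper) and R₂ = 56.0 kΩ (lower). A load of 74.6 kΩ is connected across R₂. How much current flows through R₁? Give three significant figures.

I ≈ 0.300 mA

R₂‖R_L = 31.99 kΩ, so the source sees R₁ + R₂‖R_L = 87.99 kΩ.
I = 26.4 V / 87.99 kΩ = 0.300 mA.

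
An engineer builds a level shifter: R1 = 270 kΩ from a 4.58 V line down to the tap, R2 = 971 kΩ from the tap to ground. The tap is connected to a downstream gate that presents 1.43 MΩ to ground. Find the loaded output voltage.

V_out ≈ 3.12 V

The load sits in parallel with R2: R2‖R_L = (971 × 1430) / (971 + 1430) = 578.3 kΩ.
V_out = 4.58 × 578.3 / (270 + 578.3) = 4.58 × 578.3/848.3 = 3.12 V.
(Unloaded it would have been 3.58 V.)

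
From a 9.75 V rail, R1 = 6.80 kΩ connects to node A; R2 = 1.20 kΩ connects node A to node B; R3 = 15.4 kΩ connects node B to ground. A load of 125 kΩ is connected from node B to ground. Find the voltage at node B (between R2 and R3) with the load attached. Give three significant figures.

At node B, R3 is in parallel with the load: R3‖R_L = 13.71 kΩ.
Below node A the resistance is R2 + (R3‖R_L) = 14.91 kΩ, so V_A = 9.75 × 14.91/21.71 = 6.696 V.
Then V_B = V_A × (R3‖R_L)/(R2 + R3‖R_L) = 6.696 × 13.71/14.91 = 6.16 V.

V ≈ 6.16 V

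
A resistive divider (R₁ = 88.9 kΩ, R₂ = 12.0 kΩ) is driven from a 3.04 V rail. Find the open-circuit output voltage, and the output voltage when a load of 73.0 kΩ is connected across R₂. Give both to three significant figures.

Unloaded: 0.362 V; loaded: 0.316 V

Open-circuit: V = 3.04 × 12.0/(88.9 + 12.0) = 0.362 V.
With the load, R₂ becomes R₂‖R_L = 10.31 kΩ, so V = 3.04 × 10.31/99.21 = 0.316 V.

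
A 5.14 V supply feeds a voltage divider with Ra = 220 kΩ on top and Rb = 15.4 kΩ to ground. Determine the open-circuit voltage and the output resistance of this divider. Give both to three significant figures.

V_th is the open-circuit tap voltage: 5.14 × 15.4/(220 + 15.4) = 0.336 V.
With the supply zeroed, Ra and Rb appear in parallel from the tap: R_th = Ra‖Rb = (220 × 15.4)/235.4 = 14.4 kΩ.

V_th = 0.336 V, R_th = 14.4 kΩ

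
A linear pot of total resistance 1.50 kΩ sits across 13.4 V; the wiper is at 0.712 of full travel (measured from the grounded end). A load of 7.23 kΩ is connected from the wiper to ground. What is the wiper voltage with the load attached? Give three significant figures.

V ≈ 9.15 V

The wiper splits the pot into (1−α)R = 432.0 Ω above and αR = 1068 Ω below.
Lower section ‖ load = 930.5 Ω.
V_wiper = 13.4 × 930.5/(432.0 + 930.5) = 9.15 V.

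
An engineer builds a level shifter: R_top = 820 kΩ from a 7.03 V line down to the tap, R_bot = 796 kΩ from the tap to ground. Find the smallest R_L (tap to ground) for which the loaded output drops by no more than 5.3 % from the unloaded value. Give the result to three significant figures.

Output resistance R_th = R_top‖R_bot = (820 × 796)/1616 = 403.9 kΩ.
The fractional drop is R_th/(R_th + R_L); requiring this ≤ 0.0530 gives R_L ≥ R_th(1/0.0530 − 1) = 403.9 × 17.87 = 7.22 MΩ.

R_L(min) ≈ 7.22 MΩ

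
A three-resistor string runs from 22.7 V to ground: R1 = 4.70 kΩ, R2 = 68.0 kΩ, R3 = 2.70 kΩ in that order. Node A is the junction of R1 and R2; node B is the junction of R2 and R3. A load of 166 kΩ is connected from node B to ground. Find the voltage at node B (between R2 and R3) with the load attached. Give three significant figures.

At node B, R3 is in parallel with the load: R3‖R_L = 2.657 kΩ.
Below node A the resistance is R2 + (R3‖R_L) = 70.66 kΩ, so V_A = 22.7 × 70.66/75.36 = 21.28 V.
Then V_B = V_A × (R3‖R_L)/(R2 + R3‖R_L) = 21.28 × 2.657/70.66 = 0.800 V.

V ≈ 0.800 V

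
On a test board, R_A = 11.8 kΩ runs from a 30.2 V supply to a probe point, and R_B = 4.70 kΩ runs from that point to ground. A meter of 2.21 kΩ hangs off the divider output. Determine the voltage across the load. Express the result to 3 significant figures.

V_out ≈ 3.41 V

The load sits in parallel with R_B: R_B‖R_L = (4.70 × 2.21) / (4.70 + 2.21) = 1.503 kΩ.
V_out = 30.2 × 1.503 / (11.8 + 1.503) = 30.2 × 1.503/13.30 = 3.41 V.
(Unloaded it would have been 8.60 V.)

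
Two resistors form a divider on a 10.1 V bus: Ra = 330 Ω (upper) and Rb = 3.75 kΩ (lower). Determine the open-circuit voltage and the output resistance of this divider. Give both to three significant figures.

V_th is the open-circuit tap voltage: 10.1 × 3750/(330 + 3750) = 9.28 V.
With the supply zeroed, Ra and Rb appear in parallel from the tap: R_th = Ra‖Rb = (330 × 3750)/4080 = 303 Ω.

V_th = 9.28 V, R_th = 303 Ω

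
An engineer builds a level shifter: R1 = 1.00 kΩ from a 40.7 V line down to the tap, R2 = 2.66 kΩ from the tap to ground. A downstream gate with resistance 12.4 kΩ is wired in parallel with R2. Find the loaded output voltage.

The load sits in parallel with R2: R2‖R_L = (2.66 × 12.4) / (2.66 + 12.4) = 2.190 kΩ.
V_out = 40.7 × 2.190 / (1.00 + 2.190) = 40.7 × 2.190/3.190 = 27.9 V.
(Unloaded it would have been 29.6 V.)

V_out ≈ 27.9 V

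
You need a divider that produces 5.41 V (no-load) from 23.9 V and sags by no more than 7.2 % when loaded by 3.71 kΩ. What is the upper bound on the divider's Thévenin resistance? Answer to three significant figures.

Loading drop = R_th/(R_th + R_L) ≤ 0.0720, so R_th ≤ R_L · ε/(1−ε) = 3.71 kΩ × 0.0720/0.9280 = 288 Ω.

R_th ≤ 288 Ω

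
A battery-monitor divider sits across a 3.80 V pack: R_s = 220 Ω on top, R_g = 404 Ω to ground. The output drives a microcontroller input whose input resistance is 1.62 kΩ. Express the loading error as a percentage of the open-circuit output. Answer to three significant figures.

The divider's output (Thévenin) resistance is R_s‖R_g = 142.4 Ω.
Fractional drop under load = R_th/(R_th + R_L) = 142.4 / (142.4 + 1620) = 0.08082.
So the output falls by 8.08 %.

8.08 %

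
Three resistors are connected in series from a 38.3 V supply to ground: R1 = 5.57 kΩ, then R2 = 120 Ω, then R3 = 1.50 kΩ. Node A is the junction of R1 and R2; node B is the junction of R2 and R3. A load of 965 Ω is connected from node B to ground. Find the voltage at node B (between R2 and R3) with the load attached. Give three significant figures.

V ≈ 3.58 V

At node B, R3 is in parallel with the load: R3‖R_L = 587.2 Ω.
Below node A the resistance is R2 + (R3‖R_L) = 707.2 Ω, so V_A = 38.3 × 707.2/6277 = 4.315 V.
Then V_B = V_A × (R3‖R_L)/(R2 + R3‖R_L) = 4.315 × 587.2/707.2 = 3.58 V.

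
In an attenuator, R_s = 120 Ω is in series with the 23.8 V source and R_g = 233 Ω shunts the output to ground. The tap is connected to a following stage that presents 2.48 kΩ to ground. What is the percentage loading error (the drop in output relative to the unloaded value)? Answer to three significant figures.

The divider's output (Thévenin) resistance is R_s‖R_g = 79.21 Ω.
Fractional drop under load = R_th/(R_th + R_L) = 79.21 / (79.21 + 2480) = 0.03095.
So the output falls by 3.09 %.

3.09 %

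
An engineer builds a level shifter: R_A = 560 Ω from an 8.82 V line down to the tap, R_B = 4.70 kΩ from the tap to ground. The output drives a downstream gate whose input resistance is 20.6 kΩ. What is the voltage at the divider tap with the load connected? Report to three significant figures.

The load sits in parallel with R_B: R_B‖R_L = (4700 × 20600) / (4700 + 20600) = 3827 Ω.
V_out = 8.82 × 3827 / (560 + 3827) = 8.82 × 3827/4387 = 7.69 V.
(Unloaded it would have been 7.88 V.)

V_out ≈ 7.69 V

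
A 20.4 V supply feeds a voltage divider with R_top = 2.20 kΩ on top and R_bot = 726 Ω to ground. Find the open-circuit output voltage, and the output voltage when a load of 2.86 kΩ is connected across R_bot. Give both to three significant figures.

Open-circuit: V = 20.4 × 726/(2200 + 726) = 5.06 V.
With the load, R_bot becomes R_bot‖R_L = 579.0 Ω, so V = 20.4 × 579.0/2779 = 4.25 V.

Unloaded: 5.06 V; loaded: 4.25 V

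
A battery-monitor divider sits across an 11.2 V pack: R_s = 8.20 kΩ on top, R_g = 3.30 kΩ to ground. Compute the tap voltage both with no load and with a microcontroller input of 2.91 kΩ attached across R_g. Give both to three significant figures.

Open-circuit: V = 11.2 × 3.30/(8.20 + 3.30) = 3.21 V.
With the load, R_g becomes R_g‖R_L = 1.546 kΩ, so V = 11.2 × 1.546/9.746 = 1.78 V.

Unloaded: 3.21 V; loaded: 1.78 V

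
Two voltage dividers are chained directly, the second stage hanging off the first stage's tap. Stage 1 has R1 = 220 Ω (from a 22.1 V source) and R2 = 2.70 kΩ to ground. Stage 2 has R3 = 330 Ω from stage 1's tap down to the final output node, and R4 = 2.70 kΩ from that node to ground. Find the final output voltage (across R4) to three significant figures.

V_out ≈ 17.1 V

Stage 2 presents R3+R4 = 3030 Ω as a load on stage 1's tap.
Stage 1's lower leg becomes R2‖(R3+R4) = 1428 Ω, so V_mid = 22.1 × 1428/1648 = 19.15 V.
Stage 2 is itself unloaded: V_out = V_mid × R4/(R3+R4) = 19.15 × 2700/3030 = 17.1 V.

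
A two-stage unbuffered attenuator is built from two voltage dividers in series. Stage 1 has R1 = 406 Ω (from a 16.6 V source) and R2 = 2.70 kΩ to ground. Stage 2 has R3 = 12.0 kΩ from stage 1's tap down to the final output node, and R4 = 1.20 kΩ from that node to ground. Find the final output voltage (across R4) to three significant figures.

Stage 2 presents R3+R4 = 13200 Ω as a load on stage 1's tap.
Stage 1's lower leg becomes R2‖(R3+R4) = 2242 Ω, so V_mid = 16.6 × 2242/2648 = 14.05 V.
Stage 2 is itself unloaded: V_out = V_mid × R4/(R3+R4) = 14.05 × 1200/13200 = 1.28 V.

V_out ≈ 1.28 V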